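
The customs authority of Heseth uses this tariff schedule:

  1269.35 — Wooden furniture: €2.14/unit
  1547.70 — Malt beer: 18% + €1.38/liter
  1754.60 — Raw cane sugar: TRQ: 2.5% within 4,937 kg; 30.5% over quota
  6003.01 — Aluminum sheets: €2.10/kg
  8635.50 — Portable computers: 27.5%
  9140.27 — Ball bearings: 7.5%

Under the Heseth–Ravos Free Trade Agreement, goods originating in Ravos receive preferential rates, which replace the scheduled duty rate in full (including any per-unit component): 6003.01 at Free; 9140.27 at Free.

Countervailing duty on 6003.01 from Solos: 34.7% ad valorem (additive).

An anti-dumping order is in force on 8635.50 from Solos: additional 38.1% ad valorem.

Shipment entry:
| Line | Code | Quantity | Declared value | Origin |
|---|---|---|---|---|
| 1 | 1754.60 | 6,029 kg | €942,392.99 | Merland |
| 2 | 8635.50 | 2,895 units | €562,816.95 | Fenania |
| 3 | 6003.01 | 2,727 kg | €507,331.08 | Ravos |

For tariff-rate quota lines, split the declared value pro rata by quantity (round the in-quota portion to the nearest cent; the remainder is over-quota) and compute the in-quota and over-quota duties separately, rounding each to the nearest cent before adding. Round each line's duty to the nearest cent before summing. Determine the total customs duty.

€226,127.83

Line 1 (1754.60, Merland, 6,029 kg, €942,392.99):
Code 1754.60 is under a tariff-rate quota (threshold 4,937 kg). In-quota: 4,937 kg at 2.5%; over-quota: 1,092 kg at 30.5%.
Pro-rata value split: in-quota = €942,392.99 × 4,937/6,029 = €771,702.47; over-quota = €942,392.99 − €771,702.47 = €170,690.52.
In-quota duty = €771,702.47 × 2.5% = €19,292.56. Over-quota duty = €170,690.52 × 30.5% = €52,060.61.
Line duty = €19,292.56 + €52,060.61 = €71,353.17.
Line 2 (8635.50, Fenania, 2,895 units, €562,816.95):
Base rate for 8635.50 is 27.5%.
The additional-duty order on 8635.50 targets Solos, not Fenania; it does not apply.
Duty = €562,816.95 × 27.5% = €154,774.66.
Line 3 (6003.01, Ravos, 2,727 kg, €507,331.08):
Base rate for 6003.01 is €2.10/kg.
Origin Ravos qualifies under the Heseth–Ravos agreement and 6003.01 is covered: preferential rate Free applies instead.
The additional-duty order on 6003.01 targets Solos, not Ravos; it does not apply.
Duty = €507,331.08 × 0% = €0.00.
Total = €71,353.17 + €154,774.66 + €0.00 = €226,127.83.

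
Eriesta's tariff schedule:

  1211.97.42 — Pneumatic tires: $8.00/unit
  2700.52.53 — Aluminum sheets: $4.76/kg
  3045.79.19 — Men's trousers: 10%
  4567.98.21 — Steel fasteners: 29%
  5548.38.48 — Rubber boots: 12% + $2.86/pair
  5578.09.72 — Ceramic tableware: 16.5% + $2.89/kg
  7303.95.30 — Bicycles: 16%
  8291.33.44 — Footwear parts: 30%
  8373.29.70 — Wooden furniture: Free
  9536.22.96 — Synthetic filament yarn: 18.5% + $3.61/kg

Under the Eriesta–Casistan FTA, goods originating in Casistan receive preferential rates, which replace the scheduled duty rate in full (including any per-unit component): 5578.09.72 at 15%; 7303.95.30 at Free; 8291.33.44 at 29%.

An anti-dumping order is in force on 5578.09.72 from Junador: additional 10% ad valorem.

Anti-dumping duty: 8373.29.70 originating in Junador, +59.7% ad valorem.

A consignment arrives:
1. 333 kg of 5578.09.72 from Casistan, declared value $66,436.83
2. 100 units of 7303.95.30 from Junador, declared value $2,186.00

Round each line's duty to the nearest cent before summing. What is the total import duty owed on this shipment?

$10,315.28

Line 1 (5578.09.72, Casistan, 333 kg, $66,436.83):
Base rate for 5578.09.72 is 16.5% + $2.89/kg.
Origin Casistan qualifies under the Eriesta–Casistan agreement and 5578.09.72 is covered: preferential rate 15% applies instead.
The additional-duty order on 5578.09.72 targets Junador, not Casistan; it does not apply.
Duty = $66,436.83 × 15% = $9,965.52.
Line 2 (7303.95.30, Junador, 100 units, $2,186.00):
Base rate for 7303.95.30 is 16%.
7303.95.30 has an FTA preferential rate, but origin Junador is not Casistan; base rate stands.
Duty = $2,186.00 × 16% = $349.76.
Total = $9,965.52 + $349.76 = $10,315.28.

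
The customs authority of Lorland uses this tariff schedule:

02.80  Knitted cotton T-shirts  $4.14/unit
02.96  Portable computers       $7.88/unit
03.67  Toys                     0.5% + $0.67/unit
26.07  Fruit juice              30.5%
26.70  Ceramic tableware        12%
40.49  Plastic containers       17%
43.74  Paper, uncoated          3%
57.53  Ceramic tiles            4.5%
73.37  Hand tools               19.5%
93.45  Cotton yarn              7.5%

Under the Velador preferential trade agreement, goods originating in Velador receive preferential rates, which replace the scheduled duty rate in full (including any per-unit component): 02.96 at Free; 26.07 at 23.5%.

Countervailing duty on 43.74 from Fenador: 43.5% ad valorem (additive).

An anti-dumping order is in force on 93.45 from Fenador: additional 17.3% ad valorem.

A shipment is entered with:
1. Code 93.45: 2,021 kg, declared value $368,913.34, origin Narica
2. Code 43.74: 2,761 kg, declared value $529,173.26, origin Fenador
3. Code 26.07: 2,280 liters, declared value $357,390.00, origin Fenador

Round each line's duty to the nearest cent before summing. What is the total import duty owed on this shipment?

Line 1 (93.45, Narica, 2,021 kg, $368,913.34):
Base rate for 93.45 is 7.5%.
The additional-duty order on 93.45 targets Fenador, not Narica; it does not apply.
Duty = $368,913.34 × 7.5% = $27,668.50.
Line 2 (43.74, Fenador, 2,761 kg, $529,173.26):
Base rate for 43.74 is 3%.
Additional duty on 43.74 from Fenador: +43.5%. Applied ad valorem rate: 3% + 43.5% = 46.5%.
Duty = $529,173.26 × 46.5% = $246,065.57.
Line 3 (26.07, Fenador, 2,280 liters, $357,390.00):
Base rate for 26.07 is 30.5%.
26.07 has an FTA preferential rate, but origin Fenador is not Velador; base rate stands.
Duty = $357,390.00 × 30.5% = $109,003.95.
Total = $27,668.50 + $246,065.57 + $109,003.95 = $382,738.02.

$382,738.02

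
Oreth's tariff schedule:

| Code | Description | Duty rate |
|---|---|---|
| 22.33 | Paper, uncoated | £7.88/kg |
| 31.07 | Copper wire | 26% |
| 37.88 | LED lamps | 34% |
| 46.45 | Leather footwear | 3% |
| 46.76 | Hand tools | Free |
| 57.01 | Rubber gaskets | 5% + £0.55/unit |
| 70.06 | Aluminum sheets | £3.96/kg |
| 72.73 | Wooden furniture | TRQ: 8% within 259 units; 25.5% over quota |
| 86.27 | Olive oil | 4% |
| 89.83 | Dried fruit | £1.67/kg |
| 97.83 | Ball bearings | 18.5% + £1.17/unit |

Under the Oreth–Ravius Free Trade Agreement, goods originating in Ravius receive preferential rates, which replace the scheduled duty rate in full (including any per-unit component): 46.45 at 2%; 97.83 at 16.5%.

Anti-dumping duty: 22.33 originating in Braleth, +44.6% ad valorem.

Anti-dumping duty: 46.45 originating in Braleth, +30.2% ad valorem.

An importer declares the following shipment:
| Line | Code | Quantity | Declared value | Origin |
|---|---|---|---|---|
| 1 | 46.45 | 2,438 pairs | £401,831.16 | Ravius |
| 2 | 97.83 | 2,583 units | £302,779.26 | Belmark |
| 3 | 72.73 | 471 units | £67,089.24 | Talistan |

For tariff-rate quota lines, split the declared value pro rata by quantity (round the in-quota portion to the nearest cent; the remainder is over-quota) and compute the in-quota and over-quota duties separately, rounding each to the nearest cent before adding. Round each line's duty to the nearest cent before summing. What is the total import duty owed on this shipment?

£77,724.56

Line 1 (46.45, Ravius, 2,438 pairs, £401,831.16):
Base rate for 46.45 is 3%.
Origin Ravius qualifies under the Oreth–Ravius agreement and 46.45 is covered: preferential rate 2% applies instead.
The additional-duty order on 46.45 targets Braleth, not Ravius; it does not apply.
Duty = £401,831.16 × 2% = £8,036.62.
Line 2 (97.83, Belmark, 2,583 units, £302,779.26):
Base rate for 97.83 is 18.5% + £1.17/unit.
97.83 has an FTA preferential rate, but origin Belmark is not Ravius; base rate stands.
Duty = £302,779.26 × 18.5% + 2,583 × £1.17 = £59,036.27.
Line 3 (72.73, Talistan, 471 units, £67,089.24):
Code 72.73 is under a tariff-rate quota (threshold 259 units). In-quota: 259 units at 8%; over-quota: 212 units at 25.5%.
Pro-rata value split: in-quota = £67,089.24 × 259/471 = £36,891.96; over-quota = £67,089.24 − £36,891.96 = £30,197.28.
In-quota duty = £36,891.96 × 8% = £2,951.36. Over-quota duty = £30,197.28 × 25.5% = £7,700.31.
Line duty = £2,951.36 + £7,700.31 = £10,651.67.
Total = £8,036.62 + £59,036.27 + £10,651.67 = £77,724.56.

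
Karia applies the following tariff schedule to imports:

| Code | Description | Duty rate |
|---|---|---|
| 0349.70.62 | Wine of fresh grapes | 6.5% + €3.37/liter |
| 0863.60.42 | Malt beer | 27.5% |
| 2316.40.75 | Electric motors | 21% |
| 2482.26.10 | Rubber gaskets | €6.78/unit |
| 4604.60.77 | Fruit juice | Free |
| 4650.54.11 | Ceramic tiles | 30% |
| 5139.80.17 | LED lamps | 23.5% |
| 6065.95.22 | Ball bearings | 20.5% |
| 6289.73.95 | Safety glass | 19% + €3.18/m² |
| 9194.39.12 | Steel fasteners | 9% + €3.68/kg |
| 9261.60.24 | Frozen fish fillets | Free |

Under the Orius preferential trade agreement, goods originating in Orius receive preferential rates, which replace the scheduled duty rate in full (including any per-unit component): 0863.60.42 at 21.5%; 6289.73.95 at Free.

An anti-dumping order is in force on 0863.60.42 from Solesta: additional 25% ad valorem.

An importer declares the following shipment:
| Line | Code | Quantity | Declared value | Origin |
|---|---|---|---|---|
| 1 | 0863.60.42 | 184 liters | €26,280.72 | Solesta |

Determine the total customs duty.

€13,797.38

Line 1 (0863.60.42, Solesta, 184 liters, €26,280.72):
Base rate for 0863.60.42 is 27.5%.
0863.60.42 has an FTA preferential rate, but origin Solesta is not Orius; base rate stands.
Additional duty on 0863.60.42 from Solesta: +25%. Applied ad valorem rate: 27.5% + 25% = 52.5%.
Duty = €26,280.72 × 52.5% = €13,797.38.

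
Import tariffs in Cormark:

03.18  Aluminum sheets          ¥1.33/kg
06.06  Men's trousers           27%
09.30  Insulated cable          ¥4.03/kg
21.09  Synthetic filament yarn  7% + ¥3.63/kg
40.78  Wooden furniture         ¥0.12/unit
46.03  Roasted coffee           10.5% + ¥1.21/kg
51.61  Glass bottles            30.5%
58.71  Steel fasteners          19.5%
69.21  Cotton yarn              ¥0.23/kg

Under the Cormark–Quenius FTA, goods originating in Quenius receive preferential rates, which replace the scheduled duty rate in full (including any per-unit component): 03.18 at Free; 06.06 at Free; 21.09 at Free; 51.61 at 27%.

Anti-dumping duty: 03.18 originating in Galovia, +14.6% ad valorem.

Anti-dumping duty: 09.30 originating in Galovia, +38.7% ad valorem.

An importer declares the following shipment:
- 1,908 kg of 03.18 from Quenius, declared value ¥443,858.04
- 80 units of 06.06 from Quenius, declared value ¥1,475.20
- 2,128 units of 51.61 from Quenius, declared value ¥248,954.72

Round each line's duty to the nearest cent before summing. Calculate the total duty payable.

¥67,217.77

Line 1 (03.18, Quenius, 1,908 kg, ¥443,858.04):
Base rate for 03.18 is ¥1.33/kg.
Origin Quenius qualifies under the Cormark–Quenius agreement and 03.18 is covered: preferential rate Free applies instead.
The additional-duty order on 03.18 targets Galovia, not Quenius; it does not apply.
Duty = ¥443,858.04 × 0% = ¥0.00.
Line 2 (06.06, Quenius, 80 units, ¥1,475.20):
Base rate for 06.06 is 27%.
Origin Quenius qualifies under the Cormark–Quenius agreement and 06.06 is covered: preferential rate Free applies instead.
Duty = ¥1,475.20 × 0% = ¥0.00.
Line 3 (51.61, Quenius, 2,128 units, ¥248,954.72):
Base rate for 51.61 is 30.5%.
Origin Quenius qualifies under the Cormark–Quenius agreement and 51.61 is covered: preferential rate 27% applies instead.
Duty = ¥248,954.72 × 27% = ¥67,217.77.
Total = ¥0.00 + ¥0.00 + ¥67,217.77 = ¥67,217.77.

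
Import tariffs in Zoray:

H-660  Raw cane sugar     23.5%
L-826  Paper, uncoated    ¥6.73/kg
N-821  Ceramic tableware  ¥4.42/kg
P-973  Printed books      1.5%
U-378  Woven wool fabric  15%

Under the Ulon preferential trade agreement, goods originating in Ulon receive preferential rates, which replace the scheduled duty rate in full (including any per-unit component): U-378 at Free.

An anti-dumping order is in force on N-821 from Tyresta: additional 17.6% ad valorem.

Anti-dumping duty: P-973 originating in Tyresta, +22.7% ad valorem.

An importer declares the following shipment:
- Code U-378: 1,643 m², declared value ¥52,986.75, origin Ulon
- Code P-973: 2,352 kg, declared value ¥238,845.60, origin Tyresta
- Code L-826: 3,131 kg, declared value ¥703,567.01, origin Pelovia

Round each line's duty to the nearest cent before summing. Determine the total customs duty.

Line 1 (U-378, Ulon, 1,643 m², ¥52,986.75):
Base rate for U-378 is 15%.
Origin Ulon qualifies under the Zoray–Ulon agreement and U-378 is covered: preferential rate Free applies instead.
Duty = ¥52,986.75 × 0% = ¥0.00.
Line 2 (P-973, Tyresta, 2,352 kg, ¥238,845.60):
Base rate for P-973 is 1.5%.
Additional duty on P-973 from Tyresta: +22.7%. Applied ad valorem rate: 1.5% + 22.7% = 24.2%.
Duty = ¥238,845.60 × 24.2% = ¥57,800.64.
Line 3 (L-826, Pelovia, 3,131 kg, ¥703,567.01):
Base rate for L-826 is ¥6.73/kg.
Duty = 3,131 × ¥6.73 = ¥21,071.63.
Total = ¥0.00 + ¥57,800.64 + ¥21,071.63 = ¥78,872.27.

¥78,872.27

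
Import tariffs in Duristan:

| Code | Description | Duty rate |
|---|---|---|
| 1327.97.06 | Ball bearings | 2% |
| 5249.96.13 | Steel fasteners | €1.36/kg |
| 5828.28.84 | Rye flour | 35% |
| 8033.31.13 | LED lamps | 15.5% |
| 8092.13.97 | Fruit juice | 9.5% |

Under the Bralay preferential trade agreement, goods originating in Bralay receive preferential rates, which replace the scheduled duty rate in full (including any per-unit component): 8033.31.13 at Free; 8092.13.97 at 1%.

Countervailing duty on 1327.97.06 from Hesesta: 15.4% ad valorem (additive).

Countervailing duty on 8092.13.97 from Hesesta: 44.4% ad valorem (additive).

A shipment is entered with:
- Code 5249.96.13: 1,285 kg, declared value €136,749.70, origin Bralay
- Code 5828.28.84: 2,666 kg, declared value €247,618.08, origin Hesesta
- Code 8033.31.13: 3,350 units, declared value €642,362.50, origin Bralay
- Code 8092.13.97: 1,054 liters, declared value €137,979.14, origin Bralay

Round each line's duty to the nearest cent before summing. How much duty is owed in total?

Line 1 (5249.96.13, Bralay, 1,285 kg, €136,749.70):
Base rate for 5249.96.13 is €1.36/kg.
Origin Bralay is the FTA partner but 5249.96.13 is not on the preference list; base rate stands.
Duty = 1,285 × €1.36 = €1,747.60.
Line 2 (5828.28.84, Hesesta, 2,666 kg, €247,618.08):
Base rate for 5828.28.84 is 35%.
Duty = €247,618.08 × 35% = €86,666.33.
Line 3 (8033.31.13, Bralay, 3,350 units, €642,362.50):
Base rate for 8033.31.13 is 15.5%.
Origin Bralay qualifies under the Duristan–Bralay agreement and 8033.31.13 is covered: preferential rate Free applies instead.
Duty = €642,362.50 × 0% = €0.00.
Line 4 (8092.13.97, Bralay, 1,054 liters, €137,979.14):
Base rate for 8092.13.97 is 9.5%.
Origin Bralay qualifies under the Duristan–Bralay agreement and 8092.13.97 is covered: preferential rate 1% applies instead.
The additional-duty order on 8092.13.97 targets Hesesta, not Bralay; it does not apply.
Duty = €137,979.14 × 1% = €1,379.79.
Total = €1,747.60 + €86,666.33 + €0.00 + €1,379.79 = €89,793.72.

€89,793.72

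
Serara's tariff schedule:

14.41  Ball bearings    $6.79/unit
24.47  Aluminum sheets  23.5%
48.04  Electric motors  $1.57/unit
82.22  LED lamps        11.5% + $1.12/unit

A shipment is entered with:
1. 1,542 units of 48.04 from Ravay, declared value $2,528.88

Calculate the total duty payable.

Line 1 (48.04, Ravay, 1,542 units, $2,528.88):
Base rate for 48.04 is $1.57/unit.
Duty = 1,542 × $1.57 = $2,420.94.

$2,420.94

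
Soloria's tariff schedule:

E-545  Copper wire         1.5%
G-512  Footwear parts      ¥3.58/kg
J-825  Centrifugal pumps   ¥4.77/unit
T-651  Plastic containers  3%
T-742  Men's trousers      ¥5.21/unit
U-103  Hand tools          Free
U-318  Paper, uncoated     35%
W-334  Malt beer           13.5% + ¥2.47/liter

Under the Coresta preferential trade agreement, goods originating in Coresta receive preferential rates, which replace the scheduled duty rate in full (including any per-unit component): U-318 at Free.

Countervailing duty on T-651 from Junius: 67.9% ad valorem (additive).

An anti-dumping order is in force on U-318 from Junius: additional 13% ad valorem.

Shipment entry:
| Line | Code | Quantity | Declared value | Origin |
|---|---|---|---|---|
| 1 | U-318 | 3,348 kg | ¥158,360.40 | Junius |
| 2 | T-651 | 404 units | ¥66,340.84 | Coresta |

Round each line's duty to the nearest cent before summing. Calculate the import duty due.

¥78,003.22

Line 1 (U-318, Junius, 3,348 kg, ¥158,360.40):
Base rate for U-318 is 35%.
U-318 has an FTA preferential rate, but origin Junius is not Coresta; base rate stands.
Additional duty on U-318 from Junius: +13%. Applied ad valorem rate: 35% + 13% = 48%.
Duty = ¥158,360.40 × 48% = ¥76,012.99.
Line 2 (T-651, Coresta, 404 units, ¥66,340.84):
Base rate for T-651 is 3%.
Origin Coresta is the FTA partner but T-651 is not on the preference list; base rate stands.
The additional-duty order on T-651 targets Junius, not Coresta; it does not apply.
Duty = ¥66,340.84 × 3% = ¥1,990.23.
Total = ¥76,012.99 + ¥1,990.23 = ¥78,003.22.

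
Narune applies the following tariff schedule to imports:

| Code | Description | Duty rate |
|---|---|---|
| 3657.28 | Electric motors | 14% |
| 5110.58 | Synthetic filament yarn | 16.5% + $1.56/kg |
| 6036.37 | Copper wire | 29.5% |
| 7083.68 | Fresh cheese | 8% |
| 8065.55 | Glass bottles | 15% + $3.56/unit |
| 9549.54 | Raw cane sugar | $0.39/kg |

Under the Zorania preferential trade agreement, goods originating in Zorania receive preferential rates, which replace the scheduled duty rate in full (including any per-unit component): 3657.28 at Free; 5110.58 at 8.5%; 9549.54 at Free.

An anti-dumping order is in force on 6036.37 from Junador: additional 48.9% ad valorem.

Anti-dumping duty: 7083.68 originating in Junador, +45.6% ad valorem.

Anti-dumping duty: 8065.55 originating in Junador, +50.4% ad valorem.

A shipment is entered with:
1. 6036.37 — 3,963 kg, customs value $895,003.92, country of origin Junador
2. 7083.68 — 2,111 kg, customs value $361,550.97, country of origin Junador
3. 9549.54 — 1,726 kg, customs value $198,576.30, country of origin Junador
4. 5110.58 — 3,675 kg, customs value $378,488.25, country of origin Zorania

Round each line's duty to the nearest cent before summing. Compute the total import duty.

Line 1 (6036.37, Junador, 3,963 kg, $895,003.92):
Base rate for 6036.37 is 29.5%.
Additional duty on 6036.37 from Junador: +48.9%. Applied ad valorem rate: 29.5% + 48.9% = 78.4%.
Duty = $895,003.92 × 78.4% = $701,683.07.
Line 2 (7083.68, Junador, 2,111 kg, $361,550.97):
Base rate for 7083.68 is 8%.
Additional duty on 7083.68 from Junador: +45.6%. Applied ad valorem rate: 8% + 45.6% = 53.6%.
Duty = $361,550.97 × 53.6% = $193,791.32.
Line 3 (9549.54, Junador, 1,726 kg, $198,576.30):
Base rate for 9549.54 is $0.39/kg.
9549.54 has an FTA preferential rate, but origin Junador is not Zorania; base rate stands.
Duty = 1,726 × $0.39 = $673.14.
Line 4 (5110.58, Zorania, 3,675 kg, $378,488.25):
Base rate for 5110.58 is 16.5% + $1.56/kg.
Origin Zorania qualifies under the Narune–Zorania agreement and 5110.58 is covered: preferential rate 8.5% applies instead.
Duty = $378,488.25 × 8.5% = $32,171.50.
Total = $701,683.07 + $193,791.32 + $673.14 + $32,171.50 = $928,319.03.

$928,319.03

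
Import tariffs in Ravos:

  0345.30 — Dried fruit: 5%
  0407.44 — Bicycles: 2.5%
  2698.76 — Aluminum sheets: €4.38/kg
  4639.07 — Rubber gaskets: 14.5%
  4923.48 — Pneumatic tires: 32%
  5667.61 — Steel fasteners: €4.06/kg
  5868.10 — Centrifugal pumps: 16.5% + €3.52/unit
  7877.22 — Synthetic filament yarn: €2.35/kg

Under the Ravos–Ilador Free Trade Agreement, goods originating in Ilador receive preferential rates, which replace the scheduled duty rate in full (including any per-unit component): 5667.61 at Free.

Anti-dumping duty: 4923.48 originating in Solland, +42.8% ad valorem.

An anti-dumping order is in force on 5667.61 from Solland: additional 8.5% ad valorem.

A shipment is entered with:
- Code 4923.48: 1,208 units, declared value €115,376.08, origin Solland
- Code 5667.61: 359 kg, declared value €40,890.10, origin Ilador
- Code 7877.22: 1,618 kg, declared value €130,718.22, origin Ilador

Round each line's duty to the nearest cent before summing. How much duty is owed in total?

€90,103.61

Line 1 (4923.48, Solland, 1,208 units, €115,376.08):
Base rate for 4923.48 is 32%.
Additional duty on 4923.48 from Solland: +42.8%. Applied ad valorem rate: 32% + 42.8% = 74.8%.
Duty = €115,376.08 × 74.8% = €86,301.31.
Line 2 (5667.61, Ilador, 359 kg, €40,890.10):
Base rate for 5667.61 is €4.06/kg.
Origin Ilador qualifies under the Ravos–Ilador agreement and 5667.61 is covered: preferential rate Free applies instead.
The additional-duty order on 5667.61 targets Solland, not Ilador; it does not apply.
Duty = €40,890.10 × 0% = €0.00.
Line 3 (7877.22, Ilador, 1,618 kg, €130,718.22):
Base rate for 7877.22 is €2.35/kg.
Origin Ilador is the FTA partner but 7877.22 is not on the preference list; base rate stands.
Duty = 1,618 × €2.35 = €3,802.30.
Total = €86,301.31 + €0.00 + €3,802.30 = €90,103.61.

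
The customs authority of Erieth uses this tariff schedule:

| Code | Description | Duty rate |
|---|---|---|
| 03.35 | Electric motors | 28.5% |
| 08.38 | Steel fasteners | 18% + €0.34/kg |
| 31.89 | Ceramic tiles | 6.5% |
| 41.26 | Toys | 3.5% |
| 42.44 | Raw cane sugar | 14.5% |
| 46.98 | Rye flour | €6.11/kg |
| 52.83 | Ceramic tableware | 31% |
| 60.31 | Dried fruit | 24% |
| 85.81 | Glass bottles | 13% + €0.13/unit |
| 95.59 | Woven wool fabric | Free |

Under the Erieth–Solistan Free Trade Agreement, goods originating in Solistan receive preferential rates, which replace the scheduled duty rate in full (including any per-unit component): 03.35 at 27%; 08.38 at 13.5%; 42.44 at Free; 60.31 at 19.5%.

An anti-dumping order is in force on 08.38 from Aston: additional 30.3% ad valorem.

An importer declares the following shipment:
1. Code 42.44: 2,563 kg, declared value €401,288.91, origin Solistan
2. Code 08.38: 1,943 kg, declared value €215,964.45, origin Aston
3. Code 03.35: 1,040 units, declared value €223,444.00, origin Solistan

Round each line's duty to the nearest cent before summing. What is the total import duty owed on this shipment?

Line 1 (42.44, Solistan, 2,563 kg, €401,288.91):
Base rate for 42.44 is 14.5%.
Origin Solistan qualifies under the Erieth–Solistan agreement and 42.44 is covered: preferential rate Free applies instead.
Duty = €401,288.91 × 0% = €0.00.
Line 2 (08.38, Aston, 1,943 kg, €215,964.45):
Base rate for 08.38 is 18% + €0.34/kg.
08.38 has an FTA preferential rate, but origin Aston is not Solistan; base rate stands.
Additional duty on 08.38 from Aston: +30.3%. Applied ad valorem rate: 18% + 30.3% = 48.3%.
Duty = €215,964.45 × 48.3% + 1,943 × €0.34 = €104,971.45.
Line 3 (03.35, Solistan, 1,040 units, €223,444.00):
Base rate for 03.35 is 28.5%.
Origin Solistan qualifies under the Erieth–Solistan agreement and 03.35 is covered: preferential rate 27% applies instead.
Duty = €223,444.00 × 27% = €60,329.88.
Total = €0.00 + €104,971.45 + €60,329.88 = €165,301.33.

€165,301.33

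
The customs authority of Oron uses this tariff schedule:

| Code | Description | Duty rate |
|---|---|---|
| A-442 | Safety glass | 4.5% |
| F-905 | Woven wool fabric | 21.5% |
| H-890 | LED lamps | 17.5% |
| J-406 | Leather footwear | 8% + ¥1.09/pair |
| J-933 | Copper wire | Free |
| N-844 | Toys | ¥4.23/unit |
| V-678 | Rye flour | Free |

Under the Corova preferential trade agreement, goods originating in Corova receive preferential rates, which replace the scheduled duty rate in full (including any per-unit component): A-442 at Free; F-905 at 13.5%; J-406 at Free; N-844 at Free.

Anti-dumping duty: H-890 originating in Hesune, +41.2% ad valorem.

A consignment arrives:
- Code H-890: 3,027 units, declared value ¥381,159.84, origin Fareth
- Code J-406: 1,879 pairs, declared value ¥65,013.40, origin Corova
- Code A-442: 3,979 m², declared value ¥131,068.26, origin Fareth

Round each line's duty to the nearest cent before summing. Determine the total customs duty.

¥72,601.04

Line 1 (H-890, Fareth, 3,027 units, ¥381,159.84):
Base rate for H-890 is 17.5%.
The additional-duty order on H-890 targets Hesune, not Fareth; it does not apply.
Duty = ¥381,159.84 × 17.5% = ¥66,702.97.
Line 2 (J-406, Corova, 1,879 pairs, ¥65,013.40):
Base rate for J-406 is 8% + ¥1.09/pair.
Origin Corova qualifies under the Oron–Corova agreement and J-406 is covered: preferential rate Free applies instead.
Duty = ¥65,013.40 × 0% = ¥0.00.
Line 3 (A-442, Fareth, 3,979 m², ¥131,068.26):
Base rate for A-442 is 4.5%.
A-442 has an FTA preferential rate, but origin Fareth is not Corova; base rate stands.
Duty = ¥131,068.26 × 4.5% = ¥5,898.07.
Total = ¥66,702.97 + ¥0.00 + ¥5,898.07 = ¥72,601.04.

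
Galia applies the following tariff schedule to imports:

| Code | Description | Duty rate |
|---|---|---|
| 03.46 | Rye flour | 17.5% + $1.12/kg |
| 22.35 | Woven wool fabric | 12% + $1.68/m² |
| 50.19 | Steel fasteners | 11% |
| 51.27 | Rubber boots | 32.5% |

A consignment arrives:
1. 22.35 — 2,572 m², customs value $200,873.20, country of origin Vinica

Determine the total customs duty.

$28,425.74

Line 1 (22.35, Vinica, 2,572 m², $200,873.20):
Base rate for 22.35 is 12% + $1.68/m².
Duty = $200,873.20 × 12% + 2,572 × $1.68 = $28,425.74.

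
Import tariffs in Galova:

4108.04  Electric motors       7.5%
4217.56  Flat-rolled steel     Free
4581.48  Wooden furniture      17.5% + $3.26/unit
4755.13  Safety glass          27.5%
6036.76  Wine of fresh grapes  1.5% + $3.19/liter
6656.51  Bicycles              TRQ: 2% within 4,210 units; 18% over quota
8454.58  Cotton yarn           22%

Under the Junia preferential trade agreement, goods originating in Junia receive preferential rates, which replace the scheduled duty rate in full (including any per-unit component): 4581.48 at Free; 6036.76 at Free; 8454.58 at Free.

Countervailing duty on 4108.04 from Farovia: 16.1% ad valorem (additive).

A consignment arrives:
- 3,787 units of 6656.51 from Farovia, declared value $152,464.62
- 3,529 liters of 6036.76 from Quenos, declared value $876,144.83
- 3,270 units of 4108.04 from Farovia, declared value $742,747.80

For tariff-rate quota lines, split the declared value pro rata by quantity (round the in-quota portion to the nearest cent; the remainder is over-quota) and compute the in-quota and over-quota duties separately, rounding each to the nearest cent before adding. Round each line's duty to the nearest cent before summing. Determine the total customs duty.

$202,737.45

Line 1 (6656.51, Farovia, 3,787 units, $152,464.62):
Code 6656.51 is under a tariff-rate quota (threshold 4,210 units). Quantity 3,787 units is within the quota, so the in-quota rate 2% applies to the full value.
Duty = $152,464.62 × 2% = $3,049.29.
Line 2 (6036.76, Quenos, 3,529 liters, $876,144.83):
Base rate for 6036.76 is 1.5% + $3.19/liter.
6036.76 has an FTA preferential rate, but origin Quenos is not Junia; base rate stands.
Duty = $876,144.83 × 1.5% + 3,529 × $3.19 = $24,399.68.
Line 3 (4108.04, Farovia, 3,270 units, $742,747.80):
Base rate for 4108.04 is 7.5%.
Additional duty on 4108.04 from Farovia: +16.1%. Applied ad valorem rate: 7.5% + 16.1% = 23.6%.
Duty = $742,747.80 × 23.6% = $175,288.48.
Total = $3,049.29 + $24,399.68 + $175,288.48 = $202,737.45.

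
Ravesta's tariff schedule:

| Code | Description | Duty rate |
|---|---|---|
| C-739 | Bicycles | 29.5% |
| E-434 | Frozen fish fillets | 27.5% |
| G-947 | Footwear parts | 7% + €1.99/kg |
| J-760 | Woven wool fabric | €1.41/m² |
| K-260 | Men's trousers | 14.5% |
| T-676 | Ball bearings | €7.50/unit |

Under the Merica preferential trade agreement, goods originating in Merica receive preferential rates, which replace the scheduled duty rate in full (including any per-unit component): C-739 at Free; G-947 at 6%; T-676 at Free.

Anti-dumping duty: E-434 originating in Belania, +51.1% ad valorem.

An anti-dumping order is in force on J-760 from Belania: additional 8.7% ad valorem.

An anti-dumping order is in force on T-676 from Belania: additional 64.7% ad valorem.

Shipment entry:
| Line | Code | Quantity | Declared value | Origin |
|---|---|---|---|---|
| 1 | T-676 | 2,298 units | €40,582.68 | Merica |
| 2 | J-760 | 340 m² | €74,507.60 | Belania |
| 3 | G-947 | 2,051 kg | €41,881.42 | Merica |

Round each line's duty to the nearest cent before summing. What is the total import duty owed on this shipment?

Line 1 (T-676, Merica, 2,298 units, €40,582.68):
Base rate for T-676 is €7.50/unit.
Origin Merica qualifies under the Ravesta–Merica agreement and T-676 is covered: preferential rate Free applies instead.
The additional-duty order on T-676 targets Belania, not Merica; it does not apply.
Duty = €40,582.68 × 0% = €0.00.
Line 2 (J-760, Belania, 340 m², €74,507.60):
Base rate for J-760 is €1.41/m².
Additional duty on J-760 from Belania: +8.7% ad valorem. Applied ad valorem rate = 8.7%.
Duty = €74,507.60 × 8.7% + 340 × €1.41 = €6,961.56.
Line 3 (G-947, Merica, 2,051 kg, €41,881.42):
Base rate for G-947 is 7% + €1.99/kg.
Origin Merica qualifies under the Ravesta–Merica agreement and G-947 is covered: preferential rate 6% applies instead.
Duty = €41,881.42 × 6% = €2,512.89.
Total = €0.00 + €6,961.56 + €2,512.89 = €9,474.45.

€9,474.45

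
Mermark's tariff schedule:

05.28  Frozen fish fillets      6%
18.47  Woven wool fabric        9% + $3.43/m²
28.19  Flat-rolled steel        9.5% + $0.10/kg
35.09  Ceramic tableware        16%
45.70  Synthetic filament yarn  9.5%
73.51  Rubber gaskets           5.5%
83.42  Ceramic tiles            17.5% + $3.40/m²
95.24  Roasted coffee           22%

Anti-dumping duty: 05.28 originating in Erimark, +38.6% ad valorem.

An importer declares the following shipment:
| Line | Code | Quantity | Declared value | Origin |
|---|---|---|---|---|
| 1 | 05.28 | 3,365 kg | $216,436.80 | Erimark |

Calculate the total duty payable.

$96,530.81

Line 1 (05.28, Erimark, 3,365 kg, $216,436.80):
Base rate for 05.28 is 6%.
Additional duty on 05.28 from Erimark: +38.6%. Applied ad valorem rate: 6% + 38.6% = 44.6%.
Duty = $216,436.80 × 44.6% = $96,530.81.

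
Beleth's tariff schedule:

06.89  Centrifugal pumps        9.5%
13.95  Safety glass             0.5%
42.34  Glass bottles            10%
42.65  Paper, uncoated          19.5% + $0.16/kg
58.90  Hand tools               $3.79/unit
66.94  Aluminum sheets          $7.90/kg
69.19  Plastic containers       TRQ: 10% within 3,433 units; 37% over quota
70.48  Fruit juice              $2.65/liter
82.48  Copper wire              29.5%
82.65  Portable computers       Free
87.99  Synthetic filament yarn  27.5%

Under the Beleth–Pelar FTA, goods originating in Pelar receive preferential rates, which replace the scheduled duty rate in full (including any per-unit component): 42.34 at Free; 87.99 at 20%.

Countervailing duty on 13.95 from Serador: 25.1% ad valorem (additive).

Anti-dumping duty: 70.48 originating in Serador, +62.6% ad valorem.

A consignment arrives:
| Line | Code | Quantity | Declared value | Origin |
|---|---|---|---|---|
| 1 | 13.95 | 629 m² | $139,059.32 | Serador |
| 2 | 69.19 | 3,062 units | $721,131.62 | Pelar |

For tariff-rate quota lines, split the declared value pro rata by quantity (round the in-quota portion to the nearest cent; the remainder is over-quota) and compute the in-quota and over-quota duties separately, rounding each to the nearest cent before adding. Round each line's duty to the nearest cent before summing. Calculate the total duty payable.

$107,712.35

Line 1 (13.95, Serador, 629 m², $139,059.32):
Base rate for 13.95 is 0.5%.
Additional duty on 13.95 from Serador: +25.1%. Applied ad valorem rate: 0.5% + 25.1% = 25.6%.
Duty = $139,059.32 × 25.6% = $35,599.19.
Line 2 (69.19, Pelar, 3,062 units, $721,131.62):
Code 69.19 is under a tariff-rate quota (threshold 3,433 units). Quantity 3,062 units is within the quota, so the in-quota rate 10% applies to the full value.
Duty = $721,131.62 × 10% = $72,113.16.
Total = $35,599.19 + $72,113.16 = $107,712.35.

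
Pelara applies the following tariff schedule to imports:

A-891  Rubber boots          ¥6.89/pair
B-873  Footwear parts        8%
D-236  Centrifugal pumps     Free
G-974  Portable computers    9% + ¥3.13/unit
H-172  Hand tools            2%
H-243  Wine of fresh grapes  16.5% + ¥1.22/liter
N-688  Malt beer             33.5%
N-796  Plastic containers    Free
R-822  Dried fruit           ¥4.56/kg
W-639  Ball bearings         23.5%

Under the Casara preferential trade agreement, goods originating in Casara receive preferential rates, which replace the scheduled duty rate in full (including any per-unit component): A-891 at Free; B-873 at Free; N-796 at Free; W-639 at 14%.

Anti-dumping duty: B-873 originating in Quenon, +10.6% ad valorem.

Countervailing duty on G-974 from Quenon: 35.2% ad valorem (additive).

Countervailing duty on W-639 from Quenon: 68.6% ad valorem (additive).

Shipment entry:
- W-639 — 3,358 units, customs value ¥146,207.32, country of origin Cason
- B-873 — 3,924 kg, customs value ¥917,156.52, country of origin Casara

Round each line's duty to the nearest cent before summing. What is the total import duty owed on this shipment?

Line 1 (W-639, Cason, 3,358 units, ¥146,207.32):
Base rate for W-639 is 23.5%.
W-639 has an FTA preferential rate, but origin Cason is not Casara; base rate stands.
The additional-duty order on W-639 targets Quenon, not Cason; it does not apply.
Duty = ¥146,207.32 × 23.5% = ¥34,358.72.
Line 2 (B-873, Casara, 3,924 kg, ¥917,156.52):
Base rate for B-873 is 8%.
Origin Casara qualifies under the Pelara–Casara agreement and B-873 is covered: preferential rate Free applies instead.
The additional-duty order on B-873 targets Quenon, not Casara; it does not apply.
Duty = ¥917,156.52 × 0% = ¥0.00.
Total = ¥34,358.72 + ¥0.00 = ¥34,358.72.

¥34,358.72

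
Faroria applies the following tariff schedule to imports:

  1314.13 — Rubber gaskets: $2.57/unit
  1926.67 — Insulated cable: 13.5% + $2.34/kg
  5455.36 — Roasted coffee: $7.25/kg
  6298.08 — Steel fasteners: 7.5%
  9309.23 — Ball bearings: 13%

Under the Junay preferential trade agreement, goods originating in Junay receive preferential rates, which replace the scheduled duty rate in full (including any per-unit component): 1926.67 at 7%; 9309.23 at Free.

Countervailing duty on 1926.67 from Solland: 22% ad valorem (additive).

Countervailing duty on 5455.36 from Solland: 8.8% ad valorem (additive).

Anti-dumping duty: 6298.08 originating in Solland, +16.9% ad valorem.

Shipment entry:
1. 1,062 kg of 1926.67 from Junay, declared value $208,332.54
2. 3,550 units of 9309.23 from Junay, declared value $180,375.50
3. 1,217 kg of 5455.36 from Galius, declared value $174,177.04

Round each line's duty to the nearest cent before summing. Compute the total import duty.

Line 1 (1926.67, Junay, 1,062 kg, $208,332.54):
Base rate for 1926.67 is 13.5% + $2.34/kg.
Origin Junay qualifies under the Faroria–Junay agreement and 1926.67 is covered: preferential rate 7% applies instead.
The additional-duty order on 1926.67 targets Solland, not Junay; it does not apply.
Duty = $208,332.54 × 7% = $14,583.28.
Line 2 (9309.23, Junay, 3,550 units, $180,375.50):
Base rate for 9309.23 is 13%.
Origin Junay qualifies under the Faroria–Junay agreement and 9309.23 is covered: preferential rate Free applies instead.
Duty = $180,375.50 × 0% = $0.00.
Line 3 (5455.36, Galius, 1,217 kg, $174,177.04):
Base rate for 5455.36 is $7.25/kg.
The additional-duty order on 5455.36 targets Solland, not Galius; it does not apply.
Duty = 1,217 × $7.25 = $8,823.25.
Total = $14,583.28 + $0.00 + $8,823.25 = $23,406.53.

$23,406.53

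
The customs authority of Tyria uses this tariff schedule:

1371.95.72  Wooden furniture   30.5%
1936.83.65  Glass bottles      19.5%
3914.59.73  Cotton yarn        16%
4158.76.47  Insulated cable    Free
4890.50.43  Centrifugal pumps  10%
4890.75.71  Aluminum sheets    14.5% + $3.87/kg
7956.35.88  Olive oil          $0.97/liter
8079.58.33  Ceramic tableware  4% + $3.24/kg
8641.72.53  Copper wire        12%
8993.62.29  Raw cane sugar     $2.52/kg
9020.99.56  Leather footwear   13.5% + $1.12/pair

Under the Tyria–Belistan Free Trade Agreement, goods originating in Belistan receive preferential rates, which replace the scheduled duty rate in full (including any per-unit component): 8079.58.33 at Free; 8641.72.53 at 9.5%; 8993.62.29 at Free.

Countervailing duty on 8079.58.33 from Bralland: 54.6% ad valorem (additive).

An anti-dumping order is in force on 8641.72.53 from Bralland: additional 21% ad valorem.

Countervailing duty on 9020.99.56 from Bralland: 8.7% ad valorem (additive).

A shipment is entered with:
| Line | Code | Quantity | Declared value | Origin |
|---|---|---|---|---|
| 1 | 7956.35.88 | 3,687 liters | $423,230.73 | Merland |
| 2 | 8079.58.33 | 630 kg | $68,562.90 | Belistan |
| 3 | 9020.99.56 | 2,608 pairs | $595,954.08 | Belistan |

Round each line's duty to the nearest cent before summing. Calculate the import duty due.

Line 1 (7956.35.88, Merland, 3,687 liters, $423,230.73):
Base rate for 7956.35.88 is $0.97/liter.
Duty = 3,687 × $0.97 = $3,576.39.
Line 2 (8079.58.33, Belistan, 630 kg, $68,562.90):
Base rate for 8079.58.33 is 4% + $3.24/kg.
Origin Belistan qualifies under the Tyria–Belistan agreement and 8079.58.33 is covered: preferential rate Free applies instead.
The additional-duty order on 8079.58.33 targets Bralland, not Belistan; it does not apply.
Duty = $68,562.90 × 0% = $0.00.
Line 3 (9020.99.56, Belistan, 2,608 pairs, $595,954.08):
Base rate for 9020.99.56 is 13.5% + $1.12/pair.
Origin Belistan is the FTA partner but 9020.99.56 is not on the preference list; base rate stands.
The additional-duty order on 9020.99.56 targets Bralland, not Belistan; it does not apply.
Duty = $595,954.08 × 13.5% + 2,608 × $1.12 = $83,374.76.
Total = $3,576.39 + $0.00 + $83,374.76 = $86,951.15.

$86,951.15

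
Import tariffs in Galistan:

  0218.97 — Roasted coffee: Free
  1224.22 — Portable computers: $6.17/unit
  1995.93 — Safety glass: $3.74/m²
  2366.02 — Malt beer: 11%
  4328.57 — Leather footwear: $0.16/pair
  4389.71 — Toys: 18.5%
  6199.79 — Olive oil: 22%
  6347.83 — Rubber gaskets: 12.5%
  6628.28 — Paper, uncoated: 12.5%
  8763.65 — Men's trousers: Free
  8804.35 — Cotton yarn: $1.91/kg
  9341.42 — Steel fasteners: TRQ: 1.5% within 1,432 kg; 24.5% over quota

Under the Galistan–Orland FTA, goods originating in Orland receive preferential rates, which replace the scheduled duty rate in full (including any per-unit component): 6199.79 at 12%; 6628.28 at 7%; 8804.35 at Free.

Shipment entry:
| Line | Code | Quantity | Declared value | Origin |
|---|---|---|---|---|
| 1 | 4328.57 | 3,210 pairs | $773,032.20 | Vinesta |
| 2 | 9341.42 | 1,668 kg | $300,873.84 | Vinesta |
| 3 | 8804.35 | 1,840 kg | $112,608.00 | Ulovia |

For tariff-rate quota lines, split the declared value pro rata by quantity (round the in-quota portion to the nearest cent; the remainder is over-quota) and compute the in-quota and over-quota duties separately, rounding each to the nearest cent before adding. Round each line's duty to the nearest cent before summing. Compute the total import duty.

Line 1 (4328.57, Vinesta, 3,210 pairs, $773,032.20):
Base rate for 4328.57 is $0.16/pair.
Duty = 3,210 × $0.16 = $513.60.
Line 2 (9341.42, Vinesta, 1,668 kg, $300,873.84):
Code 9341.42 is under a tariff-rate quota (threshold 1,432 kg). In-quota: 1,432 kg at 1.5%; over-quota: 236 kg at 24.5%.
Pro-rata value split: in-quota = $300,873.84 × 1,432/1,668 = $258,304.16; over-quota = $300,873.84 − $258,304.16 = $42,569.68.
In-quota duty = $258,304.16 × 1.5% = $3,874.56. Over-quota duty = $42,569.68 × 24.5% = $10,429.57.
Line duty = $3,874.56 + $10,429.57 = $14,304.13.
Line 3 (8804.35, Ulovia, 1,840 kg, $112,608.00):
Base rate for 8804.35 is $1.91/kg.
8804.35 has an FTA preferential rate, but origin Ulovia is not Orland; base rate stands.
Duty = 1,840 × $1.91 = $3,514.40.
Total = $513.60 + $14,304.13 + $3,514.40 = $18,332.13.

$18,332.13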